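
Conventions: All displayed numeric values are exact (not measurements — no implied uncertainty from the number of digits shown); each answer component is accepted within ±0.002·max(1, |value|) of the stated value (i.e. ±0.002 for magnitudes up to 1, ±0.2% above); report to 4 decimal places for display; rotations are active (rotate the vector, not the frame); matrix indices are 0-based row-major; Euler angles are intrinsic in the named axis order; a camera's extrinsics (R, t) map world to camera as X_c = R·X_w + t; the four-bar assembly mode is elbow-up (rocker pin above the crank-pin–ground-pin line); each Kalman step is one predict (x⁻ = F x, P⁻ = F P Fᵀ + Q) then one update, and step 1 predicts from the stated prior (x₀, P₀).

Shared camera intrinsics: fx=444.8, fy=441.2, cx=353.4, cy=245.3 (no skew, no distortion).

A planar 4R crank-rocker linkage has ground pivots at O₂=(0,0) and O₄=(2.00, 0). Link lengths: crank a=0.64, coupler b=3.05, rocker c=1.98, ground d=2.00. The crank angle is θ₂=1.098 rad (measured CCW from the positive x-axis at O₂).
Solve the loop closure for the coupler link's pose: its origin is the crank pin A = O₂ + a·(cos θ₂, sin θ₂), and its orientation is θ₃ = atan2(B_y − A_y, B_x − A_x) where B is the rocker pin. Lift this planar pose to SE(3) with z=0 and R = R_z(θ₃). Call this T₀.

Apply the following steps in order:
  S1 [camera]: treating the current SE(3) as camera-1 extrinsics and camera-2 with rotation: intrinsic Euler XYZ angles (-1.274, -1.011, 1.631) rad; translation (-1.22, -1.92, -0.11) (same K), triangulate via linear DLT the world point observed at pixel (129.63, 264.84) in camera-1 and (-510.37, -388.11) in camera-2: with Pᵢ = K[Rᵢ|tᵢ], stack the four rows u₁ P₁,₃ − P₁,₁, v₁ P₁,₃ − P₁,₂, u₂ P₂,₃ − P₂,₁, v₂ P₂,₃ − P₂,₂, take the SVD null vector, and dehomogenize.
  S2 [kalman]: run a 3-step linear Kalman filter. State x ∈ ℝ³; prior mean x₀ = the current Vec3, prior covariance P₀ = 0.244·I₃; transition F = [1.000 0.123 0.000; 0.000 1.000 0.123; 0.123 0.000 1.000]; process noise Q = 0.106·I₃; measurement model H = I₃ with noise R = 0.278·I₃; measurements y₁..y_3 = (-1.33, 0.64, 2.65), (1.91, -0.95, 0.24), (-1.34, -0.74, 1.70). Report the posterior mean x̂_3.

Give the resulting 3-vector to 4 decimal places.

result = (-0.4741, -0.3691, 1.3190)

source (fourbar_fk): coupler pose = R=[0.9407 -0.3391 0.0000; 0.3391 0.9407 0.0000; 0.0000 0.0000 1.0000], t=(0.2914, 0.5698, 0.0000)
after S1 (triangulate): (-0.9421, -0.2173, 1.0359)
after S2 (kf_track): (-0.4741, -0.3691, 1.3190)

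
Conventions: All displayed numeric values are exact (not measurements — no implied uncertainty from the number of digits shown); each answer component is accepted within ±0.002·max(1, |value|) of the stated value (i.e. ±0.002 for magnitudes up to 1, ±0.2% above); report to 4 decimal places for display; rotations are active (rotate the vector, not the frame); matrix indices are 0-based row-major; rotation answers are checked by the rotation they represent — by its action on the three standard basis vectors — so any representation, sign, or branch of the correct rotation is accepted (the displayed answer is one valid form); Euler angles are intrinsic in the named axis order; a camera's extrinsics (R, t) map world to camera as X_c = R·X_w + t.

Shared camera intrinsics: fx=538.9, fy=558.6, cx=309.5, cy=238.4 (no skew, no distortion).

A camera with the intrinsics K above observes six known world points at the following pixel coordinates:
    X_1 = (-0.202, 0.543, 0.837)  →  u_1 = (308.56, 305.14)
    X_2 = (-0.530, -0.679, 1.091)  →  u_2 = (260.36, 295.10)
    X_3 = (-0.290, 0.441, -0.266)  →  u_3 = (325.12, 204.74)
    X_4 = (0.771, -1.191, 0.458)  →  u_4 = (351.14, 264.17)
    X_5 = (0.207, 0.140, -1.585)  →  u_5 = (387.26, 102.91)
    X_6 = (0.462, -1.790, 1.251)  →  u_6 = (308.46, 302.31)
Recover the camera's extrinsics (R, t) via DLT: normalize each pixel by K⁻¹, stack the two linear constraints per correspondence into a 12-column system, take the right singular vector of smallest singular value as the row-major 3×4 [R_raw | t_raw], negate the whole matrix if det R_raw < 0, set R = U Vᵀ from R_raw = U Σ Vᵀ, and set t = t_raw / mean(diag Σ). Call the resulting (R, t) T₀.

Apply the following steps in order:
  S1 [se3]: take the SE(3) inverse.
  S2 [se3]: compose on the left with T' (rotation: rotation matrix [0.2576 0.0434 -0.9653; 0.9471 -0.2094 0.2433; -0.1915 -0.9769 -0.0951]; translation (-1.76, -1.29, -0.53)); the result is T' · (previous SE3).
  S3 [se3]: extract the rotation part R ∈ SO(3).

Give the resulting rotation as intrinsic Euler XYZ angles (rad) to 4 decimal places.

rotation (euler_xyz) = (-0.4729, -0.0460, 1.0382)

source (pnp_recover): camera pose = R=[0.9383 0.2222 -0.2651; 0.2404 0.1321 0.9616; 0.2487 -0.9660 0.0705], t=(0.2800, -0.1000, 6.6094)
after S1 (invert_se3): R=[0.9383 0.2404 0.2487; 0.2222 0.1321 -0.9660; -0.2651 0.9616 0.0705], t=(-1.8826, 6.3357, -0.2958)
after S2 (compose_se3): R=[0.5072 -0.8606 -0.0460; 0.7776 0.4340 0.4550; -0.3716 -0.2665 0.8893], t=(-1.6842, -4.4715, -6.3305)
after S3 (rot_of_se3): [0.5072 -0.8606 -0.0460; 0.7776 0.4340 0.4550; -0.3716 -0.2665 0.8893]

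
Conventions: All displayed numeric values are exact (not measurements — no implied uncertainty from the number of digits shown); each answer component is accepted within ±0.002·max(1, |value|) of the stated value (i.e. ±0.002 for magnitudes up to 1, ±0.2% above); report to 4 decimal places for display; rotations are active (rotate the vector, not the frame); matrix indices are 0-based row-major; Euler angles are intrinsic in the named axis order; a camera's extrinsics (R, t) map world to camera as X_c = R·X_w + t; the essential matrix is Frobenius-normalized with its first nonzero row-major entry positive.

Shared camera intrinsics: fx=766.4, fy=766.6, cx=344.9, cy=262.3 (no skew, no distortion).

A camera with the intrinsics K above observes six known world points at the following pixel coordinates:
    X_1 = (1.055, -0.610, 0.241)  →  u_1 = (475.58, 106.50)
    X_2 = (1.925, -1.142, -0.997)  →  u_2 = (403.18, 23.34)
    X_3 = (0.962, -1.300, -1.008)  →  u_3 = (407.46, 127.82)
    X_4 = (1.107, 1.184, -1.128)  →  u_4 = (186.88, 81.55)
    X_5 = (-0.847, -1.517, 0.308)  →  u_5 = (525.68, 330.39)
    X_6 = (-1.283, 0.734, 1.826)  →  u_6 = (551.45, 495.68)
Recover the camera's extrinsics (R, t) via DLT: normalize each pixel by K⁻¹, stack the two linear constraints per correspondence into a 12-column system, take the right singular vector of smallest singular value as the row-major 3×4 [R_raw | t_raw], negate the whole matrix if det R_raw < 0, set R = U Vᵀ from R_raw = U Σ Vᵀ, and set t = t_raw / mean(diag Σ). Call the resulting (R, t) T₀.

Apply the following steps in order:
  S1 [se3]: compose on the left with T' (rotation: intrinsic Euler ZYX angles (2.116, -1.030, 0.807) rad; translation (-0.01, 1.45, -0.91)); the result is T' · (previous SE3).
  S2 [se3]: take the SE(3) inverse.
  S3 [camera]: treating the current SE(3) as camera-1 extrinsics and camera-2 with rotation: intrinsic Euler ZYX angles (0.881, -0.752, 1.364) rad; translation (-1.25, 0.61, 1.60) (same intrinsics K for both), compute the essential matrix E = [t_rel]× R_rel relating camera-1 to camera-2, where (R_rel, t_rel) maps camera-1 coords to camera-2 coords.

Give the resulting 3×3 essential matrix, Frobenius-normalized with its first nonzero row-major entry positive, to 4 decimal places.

matrix = [0.1565 -0.4198 0.5191; -0.5788 -0.3029 -0.1462; 0.1620 0.2187 -0.0871]

source (pnp_recover): camera pose = R=[0.0440 -0.6892 0.7232; -0.9935 0.0457 0.1039; -0.1046 -0.7231 -0.6828], t=(0.4000, -0.1900, 5.9401)
after S1 (compose_se3): R=[0.1600 -0.4972 -0.8528; 0.9156 -0.2482 0.3165; -0.3690 -0.8314 0.4155], t=(5.4293, 1.0079, 1.4775)
after S2 (invert_se3): R=[0.1600 0.9156 -0.3690; -0.4972 -0.2482 -0.8314; -0.8528 0.3165 0.4155], t=(-1.2465, 4.1780, 3.6969)
after S3 (essential): [0.1565 -0.4198 0.5191; -0.5788 -0.3029 -0.1462; 0.1620 0.2187 -0.0871]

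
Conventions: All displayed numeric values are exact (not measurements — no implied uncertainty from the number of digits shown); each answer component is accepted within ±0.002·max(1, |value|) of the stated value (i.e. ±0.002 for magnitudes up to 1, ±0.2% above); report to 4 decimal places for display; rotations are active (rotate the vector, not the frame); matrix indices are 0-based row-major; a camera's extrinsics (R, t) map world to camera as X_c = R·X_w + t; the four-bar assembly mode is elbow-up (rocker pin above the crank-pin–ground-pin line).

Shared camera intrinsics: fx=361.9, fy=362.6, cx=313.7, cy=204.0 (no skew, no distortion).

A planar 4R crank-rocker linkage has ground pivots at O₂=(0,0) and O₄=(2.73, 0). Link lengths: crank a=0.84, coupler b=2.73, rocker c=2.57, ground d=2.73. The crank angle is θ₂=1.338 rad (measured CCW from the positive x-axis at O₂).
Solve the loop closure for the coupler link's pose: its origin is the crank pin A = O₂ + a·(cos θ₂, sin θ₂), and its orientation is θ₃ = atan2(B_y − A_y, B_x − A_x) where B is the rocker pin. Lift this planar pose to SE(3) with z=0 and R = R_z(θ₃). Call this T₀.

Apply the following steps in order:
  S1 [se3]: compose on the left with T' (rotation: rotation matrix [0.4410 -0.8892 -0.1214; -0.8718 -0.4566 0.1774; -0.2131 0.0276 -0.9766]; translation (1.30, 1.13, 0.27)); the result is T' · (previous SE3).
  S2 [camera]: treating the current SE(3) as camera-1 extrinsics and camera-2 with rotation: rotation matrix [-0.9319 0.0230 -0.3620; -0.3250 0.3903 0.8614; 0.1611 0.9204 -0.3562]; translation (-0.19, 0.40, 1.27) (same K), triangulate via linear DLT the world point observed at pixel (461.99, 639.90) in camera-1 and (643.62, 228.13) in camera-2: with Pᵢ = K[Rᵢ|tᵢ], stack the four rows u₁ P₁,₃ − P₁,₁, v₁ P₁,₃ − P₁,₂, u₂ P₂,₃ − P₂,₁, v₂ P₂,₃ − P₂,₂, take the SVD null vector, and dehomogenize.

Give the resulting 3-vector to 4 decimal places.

source (fourbar_fk): coupler pose = R=[0.7769 -0.6296 0.0000; 0.6296 0.7769 0.0000; 0.0000 0.0000 1.0000], t=(0.1938, 0.8173, 0.0000)
after S1 (compose_se3): R=[-0.2173 -0.9685 -0.1214; -0.9648 0.1942 0.1774; -0.1482 0.1556 -0.9766], t=(0.6586, 0.5879, 0.2513)
after S2 (triangulate): (-1.5674, 0.4718, -1.1263)

result = (-1.5674, 0.4718, -1.1263)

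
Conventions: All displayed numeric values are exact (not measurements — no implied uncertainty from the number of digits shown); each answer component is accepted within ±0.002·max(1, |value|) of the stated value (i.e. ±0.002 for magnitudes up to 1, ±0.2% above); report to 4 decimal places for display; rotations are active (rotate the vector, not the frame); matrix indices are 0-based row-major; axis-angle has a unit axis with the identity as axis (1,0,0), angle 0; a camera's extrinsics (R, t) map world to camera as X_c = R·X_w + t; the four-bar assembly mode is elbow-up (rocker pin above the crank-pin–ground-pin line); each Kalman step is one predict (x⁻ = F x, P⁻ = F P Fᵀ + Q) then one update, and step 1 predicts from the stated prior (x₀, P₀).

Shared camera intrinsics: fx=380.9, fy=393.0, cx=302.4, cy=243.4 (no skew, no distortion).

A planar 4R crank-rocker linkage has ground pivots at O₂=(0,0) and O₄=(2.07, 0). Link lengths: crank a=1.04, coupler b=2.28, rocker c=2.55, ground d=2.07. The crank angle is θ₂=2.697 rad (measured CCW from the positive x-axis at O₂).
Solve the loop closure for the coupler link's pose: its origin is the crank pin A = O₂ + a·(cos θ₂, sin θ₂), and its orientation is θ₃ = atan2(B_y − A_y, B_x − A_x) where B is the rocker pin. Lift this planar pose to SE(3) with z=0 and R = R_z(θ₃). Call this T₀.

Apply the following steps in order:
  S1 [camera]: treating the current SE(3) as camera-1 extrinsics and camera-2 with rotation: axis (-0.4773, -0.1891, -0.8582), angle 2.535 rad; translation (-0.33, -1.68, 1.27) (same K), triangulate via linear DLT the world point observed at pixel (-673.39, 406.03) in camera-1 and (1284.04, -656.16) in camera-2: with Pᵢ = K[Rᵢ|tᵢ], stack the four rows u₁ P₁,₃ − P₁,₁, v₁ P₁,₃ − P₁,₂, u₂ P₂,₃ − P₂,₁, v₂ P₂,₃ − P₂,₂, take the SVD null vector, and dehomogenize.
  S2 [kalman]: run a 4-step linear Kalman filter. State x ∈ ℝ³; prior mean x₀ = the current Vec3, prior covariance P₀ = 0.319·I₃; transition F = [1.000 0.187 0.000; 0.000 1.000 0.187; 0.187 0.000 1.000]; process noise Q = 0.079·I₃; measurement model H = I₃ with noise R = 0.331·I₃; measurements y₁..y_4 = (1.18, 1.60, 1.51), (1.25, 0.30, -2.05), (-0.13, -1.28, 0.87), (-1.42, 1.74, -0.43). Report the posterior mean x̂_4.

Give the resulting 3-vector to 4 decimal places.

result = (-0.2824, 0.6754, -0.0392)

source (fourbar_fk): coupler pose = R=[0.6874 -0.7263 0.0000; 0.7263 0.6874 0.0000; 0.0000 0.0000 1.0000], t=(-0.9389, 0.4473, 0.0000)
after S1 (triangulate): (-1.3558, 1.4730, 1.1479)
after S2 (kf_track): (-0.2824, 0.6754, -0.0392)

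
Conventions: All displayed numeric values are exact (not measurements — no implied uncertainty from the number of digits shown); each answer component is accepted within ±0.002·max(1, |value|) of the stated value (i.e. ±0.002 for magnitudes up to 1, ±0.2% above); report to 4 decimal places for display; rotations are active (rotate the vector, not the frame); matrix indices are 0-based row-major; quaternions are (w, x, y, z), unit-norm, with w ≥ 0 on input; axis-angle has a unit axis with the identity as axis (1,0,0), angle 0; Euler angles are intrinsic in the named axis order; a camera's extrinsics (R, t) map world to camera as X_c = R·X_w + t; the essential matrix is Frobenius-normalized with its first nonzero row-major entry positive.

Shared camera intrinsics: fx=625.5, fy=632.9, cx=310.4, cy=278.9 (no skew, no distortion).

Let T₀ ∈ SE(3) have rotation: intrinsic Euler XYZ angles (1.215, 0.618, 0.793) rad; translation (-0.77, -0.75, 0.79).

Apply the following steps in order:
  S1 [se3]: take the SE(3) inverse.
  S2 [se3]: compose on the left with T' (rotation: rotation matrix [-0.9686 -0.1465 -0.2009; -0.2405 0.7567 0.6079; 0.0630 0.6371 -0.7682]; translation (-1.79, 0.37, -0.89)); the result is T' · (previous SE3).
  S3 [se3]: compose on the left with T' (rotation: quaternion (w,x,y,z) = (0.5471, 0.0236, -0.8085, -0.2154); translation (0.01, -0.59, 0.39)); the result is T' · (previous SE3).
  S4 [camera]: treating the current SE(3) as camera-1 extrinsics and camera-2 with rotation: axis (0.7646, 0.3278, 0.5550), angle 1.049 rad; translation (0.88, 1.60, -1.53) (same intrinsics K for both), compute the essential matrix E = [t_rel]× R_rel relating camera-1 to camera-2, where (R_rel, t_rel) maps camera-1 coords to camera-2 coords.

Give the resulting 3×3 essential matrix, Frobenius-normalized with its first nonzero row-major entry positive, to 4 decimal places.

after S1 (invert_se3): R=[0.5719 0.6293 0.5262; -0.5807 -0.1425 0.8016; 0.5794 -0.7640 0.2839], t=(0.4966, -1.1872, -0.3511)
after S2 (compose_se3): R=[-0.5853 -0.4352 -0.6841; -0.2248 -0.7236 0.6526; -0.7790 0.5357 0.3257], t=(-2.0266, -0.8613, -1.3454)
after S3 (compose_se3): R=[0.8870 -0.4482 0.1112; -0.2946 -0.3637 0.8837; -0.3556 -0.8166 -0.4546], t=(1.8549, -1.2493, -1.2895)
after S4 (essential): [0.2008 -0.6171 -0.1051; -0.6671 -0.1284 -0.0933; 0.0990 0.2883 0.0685]

matrix = [0.2008 -0.6171 -0.1051; -0.6671 -0.1284 -0.0933; 0.0990 0.2883 0.0685]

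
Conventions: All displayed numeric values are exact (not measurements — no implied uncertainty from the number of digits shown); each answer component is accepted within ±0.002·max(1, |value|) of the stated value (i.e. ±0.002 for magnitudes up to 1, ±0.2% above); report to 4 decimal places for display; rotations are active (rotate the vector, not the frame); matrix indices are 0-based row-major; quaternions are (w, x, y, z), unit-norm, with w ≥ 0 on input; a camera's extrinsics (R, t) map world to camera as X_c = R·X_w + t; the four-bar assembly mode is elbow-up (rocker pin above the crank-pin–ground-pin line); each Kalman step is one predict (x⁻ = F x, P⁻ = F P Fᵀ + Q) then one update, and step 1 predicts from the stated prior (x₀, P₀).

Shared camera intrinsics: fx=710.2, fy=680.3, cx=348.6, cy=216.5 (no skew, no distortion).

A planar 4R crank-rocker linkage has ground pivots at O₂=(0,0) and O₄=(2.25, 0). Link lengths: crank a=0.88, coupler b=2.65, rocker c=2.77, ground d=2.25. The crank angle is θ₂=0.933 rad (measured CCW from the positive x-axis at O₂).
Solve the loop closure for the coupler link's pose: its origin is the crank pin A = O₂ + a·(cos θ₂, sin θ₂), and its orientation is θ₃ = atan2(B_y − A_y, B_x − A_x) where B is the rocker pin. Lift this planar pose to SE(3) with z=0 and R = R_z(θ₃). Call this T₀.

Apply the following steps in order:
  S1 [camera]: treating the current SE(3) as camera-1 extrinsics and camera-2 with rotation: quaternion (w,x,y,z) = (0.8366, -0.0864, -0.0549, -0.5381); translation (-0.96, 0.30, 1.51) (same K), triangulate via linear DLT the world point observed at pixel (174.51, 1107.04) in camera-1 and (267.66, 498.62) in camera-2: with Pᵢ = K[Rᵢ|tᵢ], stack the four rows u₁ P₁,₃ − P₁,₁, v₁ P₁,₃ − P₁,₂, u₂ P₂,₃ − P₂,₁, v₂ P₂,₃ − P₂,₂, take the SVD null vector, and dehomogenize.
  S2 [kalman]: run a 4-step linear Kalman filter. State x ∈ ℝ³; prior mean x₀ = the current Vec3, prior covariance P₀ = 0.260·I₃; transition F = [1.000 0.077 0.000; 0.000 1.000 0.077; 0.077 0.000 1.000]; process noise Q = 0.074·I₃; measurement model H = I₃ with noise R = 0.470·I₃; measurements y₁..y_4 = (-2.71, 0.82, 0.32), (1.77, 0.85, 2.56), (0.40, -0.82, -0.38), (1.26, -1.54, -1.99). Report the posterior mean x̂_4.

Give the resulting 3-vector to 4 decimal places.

source (fourbar_fk): coupler pose = R=[0.6280 -0.7782 0.0000; 0.7782 0.6280 0.0000; 0.0000 0.0000 1.0000], t=(0.5240, 0.7070, 0.0000)
after S1 (triangulate): (-0.1364, 0.8338, 0.8590)
after S2 (kf_track): (0.4114, -0.2587, -0.2178)

result = (0.4114, -0.2587, -0.2178)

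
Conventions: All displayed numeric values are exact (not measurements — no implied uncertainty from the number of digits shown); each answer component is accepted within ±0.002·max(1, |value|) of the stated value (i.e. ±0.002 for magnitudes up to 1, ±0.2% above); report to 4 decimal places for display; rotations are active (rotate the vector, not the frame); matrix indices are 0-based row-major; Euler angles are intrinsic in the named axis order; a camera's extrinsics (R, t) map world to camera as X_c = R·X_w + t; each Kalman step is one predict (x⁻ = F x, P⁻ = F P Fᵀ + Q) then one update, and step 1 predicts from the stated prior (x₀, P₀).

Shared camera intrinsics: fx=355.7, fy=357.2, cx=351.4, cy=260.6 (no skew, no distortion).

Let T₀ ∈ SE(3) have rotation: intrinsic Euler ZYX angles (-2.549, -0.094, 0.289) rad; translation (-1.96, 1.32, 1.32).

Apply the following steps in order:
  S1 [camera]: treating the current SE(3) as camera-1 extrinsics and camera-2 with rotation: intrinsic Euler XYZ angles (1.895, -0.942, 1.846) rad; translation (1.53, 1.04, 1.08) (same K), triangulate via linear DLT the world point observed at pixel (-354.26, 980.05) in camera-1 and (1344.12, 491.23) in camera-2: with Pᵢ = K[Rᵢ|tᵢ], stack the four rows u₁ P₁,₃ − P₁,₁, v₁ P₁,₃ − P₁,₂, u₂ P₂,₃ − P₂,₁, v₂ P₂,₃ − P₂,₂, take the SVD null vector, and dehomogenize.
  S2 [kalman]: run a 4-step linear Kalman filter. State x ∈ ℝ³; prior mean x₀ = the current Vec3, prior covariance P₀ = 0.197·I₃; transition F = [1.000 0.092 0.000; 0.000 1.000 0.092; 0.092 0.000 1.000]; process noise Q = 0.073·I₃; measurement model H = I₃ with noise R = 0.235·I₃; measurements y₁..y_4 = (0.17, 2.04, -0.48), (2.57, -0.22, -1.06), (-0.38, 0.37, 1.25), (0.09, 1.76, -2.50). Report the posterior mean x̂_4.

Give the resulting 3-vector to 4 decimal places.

after S1 (triangulate): (-0.3689, -0.7528, -0.0283)
after S2 (kf_track): (0.3323, 0.8848, -0.8840)

result = (0.3323, 0.8848, -0.8840)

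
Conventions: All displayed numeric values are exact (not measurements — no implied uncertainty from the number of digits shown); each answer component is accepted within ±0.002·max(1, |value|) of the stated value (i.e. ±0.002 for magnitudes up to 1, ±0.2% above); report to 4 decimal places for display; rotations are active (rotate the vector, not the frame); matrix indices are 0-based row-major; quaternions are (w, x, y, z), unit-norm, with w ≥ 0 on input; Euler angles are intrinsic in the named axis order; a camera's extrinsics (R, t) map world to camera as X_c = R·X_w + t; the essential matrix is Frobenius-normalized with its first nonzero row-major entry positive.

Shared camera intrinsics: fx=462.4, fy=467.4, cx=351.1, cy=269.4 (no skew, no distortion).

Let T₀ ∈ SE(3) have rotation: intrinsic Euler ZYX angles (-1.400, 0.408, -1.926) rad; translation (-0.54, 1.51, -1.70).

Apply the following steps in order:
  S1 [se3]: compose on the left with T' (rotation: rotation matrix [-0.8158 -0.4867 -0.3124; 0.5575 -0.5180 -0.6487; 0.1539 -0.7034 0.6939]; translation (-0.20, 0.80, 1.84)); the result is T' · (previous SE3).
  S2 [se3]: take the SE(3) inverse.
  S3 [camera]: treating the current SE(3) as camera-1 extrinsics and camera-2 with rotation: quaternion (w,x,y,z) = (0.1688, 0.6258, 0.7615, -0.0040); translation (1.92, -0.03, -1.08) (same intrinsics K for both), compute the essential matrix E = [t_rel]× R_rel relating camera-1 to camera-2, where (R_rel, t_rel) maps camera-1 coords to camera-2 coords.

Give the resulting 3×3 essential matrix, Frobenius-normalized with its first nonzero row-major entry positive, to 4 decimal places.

after S1 (compose_se3): R=[0.4369 0.4504 -0.7786; 0.8130 0.1727 0.5561; 0.3850 -0.8760 -0.2907], t=(0.0367, 0.8196, -0.4849)
after S2 (invert_se3): R=[0.4369 0.8130 0.3850; 0.4504 0.1727 -0.8760; -0.7786 0.5561 -0.2907], t=(-0.4957, -0.5829, -0.5682)
after S3 (essential): [0.0394 0.1394 -0.0237; 0.1147 -0.4983 -0.4823; 0.2895 0.4640 -0.4305]

matrix = [0.0394 0.1394 -0.0237; 0.1147 -0.4983 -0.4823; 0.2895 0.4640 -0.4305]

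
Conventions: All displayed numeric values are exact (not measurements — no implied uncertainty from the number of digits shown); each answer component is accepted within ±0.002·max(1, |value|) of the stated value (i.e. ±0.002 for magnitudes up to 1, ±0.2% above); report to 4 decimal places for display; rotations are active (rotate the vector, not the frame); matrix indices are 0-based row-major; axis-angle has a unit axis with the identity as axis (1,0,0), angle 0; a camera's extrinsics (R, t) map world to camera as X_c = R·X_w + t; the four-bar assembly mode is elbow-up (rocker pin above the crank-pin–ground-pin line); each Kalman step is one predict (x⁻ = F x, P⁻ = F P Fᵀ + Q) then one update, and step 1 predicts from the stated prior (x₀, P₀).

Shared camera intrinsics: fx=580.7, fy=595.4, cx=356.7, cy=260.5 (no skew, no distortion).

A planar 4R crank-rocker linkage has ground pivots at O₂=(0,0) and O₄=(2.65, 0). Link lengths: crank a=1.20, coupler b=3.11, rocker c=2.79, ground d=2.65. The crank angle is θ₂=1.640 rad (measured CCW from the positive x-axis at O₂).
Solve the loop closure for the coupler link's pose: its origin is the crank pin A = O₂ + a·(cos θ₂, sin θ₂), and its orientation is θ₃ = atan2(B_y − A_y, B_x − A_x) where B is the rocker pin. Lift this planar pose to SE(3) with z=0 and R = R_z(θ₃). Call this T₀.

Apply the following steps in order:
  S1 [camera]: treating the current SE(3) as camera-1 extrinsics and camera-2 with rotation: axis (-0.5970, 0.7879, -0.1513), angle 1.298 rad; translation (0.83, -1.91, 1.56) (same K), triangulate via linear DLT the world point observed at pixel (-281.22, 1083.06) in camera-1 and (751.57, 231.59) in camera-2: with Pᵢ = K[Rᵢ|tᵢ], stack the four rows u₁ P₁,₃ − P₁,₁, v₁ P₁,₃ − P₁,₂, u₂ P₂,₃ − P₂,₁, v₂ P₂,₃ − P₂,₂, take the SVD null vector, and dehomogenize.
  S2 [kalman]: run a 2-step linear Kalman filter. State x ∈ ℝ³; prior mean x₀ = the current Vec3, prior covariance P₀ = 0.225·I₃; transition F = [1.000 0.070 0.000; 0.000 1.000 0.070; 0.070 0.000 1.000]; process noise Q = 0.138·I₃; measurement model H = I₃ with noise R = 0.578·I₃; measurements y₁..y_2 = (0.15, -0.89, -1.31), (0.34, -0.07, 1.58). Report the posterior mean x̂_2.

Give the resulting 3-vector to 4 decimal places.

source (fourbar_fk): coupler pose = R=[0.8590 -0.5120 0.0000; 0.5120 0.8590 0.0000; 0.0000 0.0000 1.0000], t=(-0.0830, 1.1971, 0.0000)
after S1 (triangulate): (-0.8369, 1.1144, 1.2493)
after S2 (kf_track): (-0.1190, 0.2449, 0.7243)

result = (-0.1190, 0.2449, 0.7243)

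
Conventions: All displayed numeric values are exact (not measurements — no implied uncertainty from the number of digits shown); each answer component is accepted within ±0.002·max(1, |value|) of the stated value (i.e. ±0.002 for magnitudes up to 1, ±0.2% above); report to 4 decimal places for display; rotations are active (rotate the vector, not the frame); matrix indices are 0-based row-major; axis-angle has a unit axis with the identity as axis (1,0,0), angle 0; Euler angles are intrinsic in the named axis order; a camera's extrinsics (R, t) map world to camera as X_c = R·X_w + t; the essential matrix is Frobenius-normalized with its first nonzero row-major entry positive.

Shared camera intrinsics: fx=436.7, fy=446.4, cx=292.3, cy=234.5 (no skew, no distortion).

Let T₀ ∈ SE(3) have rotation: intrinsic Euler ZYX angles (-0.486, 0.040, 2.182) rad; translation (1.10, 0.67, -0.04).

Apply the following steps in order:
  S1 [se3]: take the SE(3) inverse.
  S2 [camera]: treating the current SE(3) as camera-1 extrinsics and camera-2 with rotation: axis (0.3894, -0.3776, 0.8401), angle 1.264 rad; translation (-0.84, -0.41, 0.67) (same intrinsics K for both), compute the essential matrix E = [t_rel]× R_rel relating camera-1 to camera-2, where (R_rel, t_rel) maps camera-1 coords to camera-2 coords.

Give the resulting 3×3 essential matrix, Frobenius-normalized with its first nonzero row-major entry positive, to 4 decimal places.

matrix = [0.1380 -0.5718 0.0793; -0.5836 -0.3092 0.0087; 0.3728 -0.2639 0.0526]

after S1 (invert_se3): R=[0.8835 -0.4667 -0.0400; -0.2391 -0.5227 0.8183; -0.4028 -0.7134 -0.5734], t=(-0.6607, 0.6459, 0.8982)
after S2 (essential): [0.1380 -0.5718 0.0793; -0.5836 -0.3092 0.0087; 0.3728 -0.2639 0.0526]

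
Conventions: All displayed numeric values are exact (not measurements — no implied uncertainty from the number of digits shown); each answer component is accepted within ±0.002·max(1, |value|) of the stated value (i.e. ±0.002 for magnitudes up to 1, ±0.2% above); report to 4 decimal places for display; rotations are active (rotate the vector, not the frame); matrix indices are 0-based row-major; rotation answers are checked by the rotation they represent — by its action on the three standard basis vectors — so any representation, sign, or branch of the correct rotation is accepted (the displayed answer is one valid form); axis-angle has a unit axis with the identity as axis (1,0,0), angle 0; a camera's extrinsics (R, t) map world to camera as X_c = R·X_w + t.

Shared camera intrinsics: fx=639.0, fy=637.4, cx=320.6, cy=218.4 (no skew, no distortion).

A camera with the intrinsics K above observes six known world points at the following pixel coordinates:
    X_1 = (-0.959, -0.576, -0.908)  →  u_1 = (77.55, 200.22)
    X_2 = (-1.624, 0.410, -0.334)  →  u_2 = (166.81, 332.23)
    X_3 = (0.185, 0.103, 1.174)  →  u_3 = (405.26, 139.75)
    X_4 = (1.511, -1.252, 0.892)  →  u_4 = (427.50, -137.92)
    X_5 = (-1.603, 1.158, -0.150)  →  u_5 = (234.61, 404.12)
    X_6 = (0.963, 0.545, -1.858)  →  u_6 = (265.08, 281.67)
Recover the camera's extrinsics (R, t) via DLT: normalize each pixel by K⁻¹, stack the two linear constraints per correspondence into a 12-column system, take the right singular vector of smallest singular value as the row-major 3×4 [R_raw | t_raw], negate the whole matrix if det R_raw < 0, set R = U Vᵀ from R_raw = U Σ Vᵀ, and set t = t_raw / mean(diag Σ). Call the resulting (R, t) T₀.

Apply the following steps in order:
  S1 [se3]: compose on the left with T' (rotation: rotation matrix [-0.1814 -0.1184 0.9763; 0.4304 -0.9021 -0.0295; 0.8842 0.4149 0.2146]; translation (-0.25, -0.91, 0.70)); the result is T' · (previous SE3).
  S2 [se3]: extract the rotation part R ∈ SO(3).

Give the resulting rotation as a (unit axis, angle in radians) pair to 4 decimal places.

rotation (axis_angle) = ((0.3167, 0.3974, 0.8613), 2.5406)

source (pnp_recover): camera pose = R=[0.6662 0.5264 0.5283; -0.4573 0.8479 -0.2681; -0.5891 -0.0630 0.8056], t=(-0.1301, -0.3100, 4.2109)
after S1 (compose_se3): R=[-0.6418 -0.2574 0.7224; 0.7167 -0.5365 0.4455; 0.2729 0.8037 0.5288], t=(3.9212, -0.8104, 1.3600)
after S2 (rot_of_se3): [-0.6418 -0.2574 0.7224; 0.7167 -0.5365 0.4455; 0.2729 0.8037 0.5288]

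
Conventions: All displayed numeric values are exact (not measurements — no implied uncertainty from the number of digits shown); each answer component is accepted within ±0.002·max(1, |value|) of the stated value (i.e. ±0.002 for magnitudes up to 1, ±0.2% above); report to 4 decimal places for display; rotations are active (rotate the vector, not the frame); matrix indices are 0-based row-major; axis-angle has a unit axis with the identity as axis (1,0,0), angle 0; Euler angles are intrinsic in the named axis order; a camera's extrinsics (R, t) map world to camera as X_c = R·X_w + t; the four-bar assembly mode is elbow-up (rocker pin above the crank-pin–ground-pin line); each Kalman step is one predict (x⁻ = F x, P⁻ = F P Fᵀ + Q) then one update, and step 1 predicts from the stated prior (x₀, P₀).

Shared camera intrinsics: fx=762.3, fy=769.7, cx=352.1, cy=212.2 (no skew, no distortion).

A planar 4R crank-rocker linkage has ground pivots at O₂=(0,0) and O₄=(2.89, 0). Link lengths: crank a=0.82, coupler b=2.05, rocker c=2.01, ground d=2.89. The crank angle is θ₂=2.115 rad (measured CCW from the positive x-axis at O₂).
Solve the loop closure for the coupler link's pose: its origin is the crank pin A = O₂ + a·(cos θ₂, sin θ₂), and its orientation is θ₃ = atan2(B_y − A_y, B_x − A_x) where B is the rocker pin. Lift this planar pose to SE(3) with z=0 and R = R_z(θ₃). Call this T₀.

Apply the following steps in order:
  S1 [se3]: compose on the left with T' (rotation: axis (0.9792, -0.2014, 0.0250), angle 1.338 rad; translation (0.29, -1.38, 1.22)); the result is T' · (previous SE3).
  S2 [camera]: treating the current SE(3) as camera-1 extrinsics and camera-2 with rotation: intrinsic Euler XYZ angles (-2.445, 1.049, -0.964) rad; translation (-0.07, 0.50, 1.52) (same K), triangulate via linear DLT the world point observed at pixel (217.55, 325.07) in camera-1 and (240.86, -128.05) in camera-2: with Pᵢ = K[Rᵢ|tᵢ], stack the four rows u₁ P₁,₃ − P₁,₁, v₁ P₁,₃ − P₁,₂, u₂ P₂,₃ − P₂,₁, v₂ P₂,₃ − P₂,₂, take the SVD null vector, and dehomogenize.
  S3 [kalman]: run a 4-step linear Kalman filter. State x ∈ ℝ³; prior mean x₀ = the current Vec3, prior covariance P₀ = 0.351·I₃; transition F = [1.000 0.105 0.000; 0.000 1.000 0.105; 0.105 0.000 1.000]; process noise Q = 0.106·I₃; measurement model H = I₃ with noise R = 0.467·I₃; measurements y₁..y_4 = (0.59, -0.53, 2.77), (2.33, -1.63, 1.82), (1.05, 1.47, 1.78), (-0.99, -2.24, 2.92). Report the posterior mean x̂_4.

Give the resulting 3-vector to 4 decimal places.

result = (0.3781, -0.4819, 2.0355)

source (fourbar_fk): coupler pose = R=[0.9328 -0.3603 0.0000; 0.3603 0.9328 0.0000; 0.0000 0.0000 1.0000], t=(-0.4245, 0.7015, 0.0000)
after S1 (compose_se3): R=[0.8399 -0.5131 -0.1771; -0.0245 0.2902 -0.9567; 0.5422 0.8078 0.2312], t=(-0.2446, -1.1422, 1.7945)
after S2 (triangulate): (0.3549, 1.5291, -1.1909)
after S3 (kf_track): (0.3781, -0.4819, 2.0355)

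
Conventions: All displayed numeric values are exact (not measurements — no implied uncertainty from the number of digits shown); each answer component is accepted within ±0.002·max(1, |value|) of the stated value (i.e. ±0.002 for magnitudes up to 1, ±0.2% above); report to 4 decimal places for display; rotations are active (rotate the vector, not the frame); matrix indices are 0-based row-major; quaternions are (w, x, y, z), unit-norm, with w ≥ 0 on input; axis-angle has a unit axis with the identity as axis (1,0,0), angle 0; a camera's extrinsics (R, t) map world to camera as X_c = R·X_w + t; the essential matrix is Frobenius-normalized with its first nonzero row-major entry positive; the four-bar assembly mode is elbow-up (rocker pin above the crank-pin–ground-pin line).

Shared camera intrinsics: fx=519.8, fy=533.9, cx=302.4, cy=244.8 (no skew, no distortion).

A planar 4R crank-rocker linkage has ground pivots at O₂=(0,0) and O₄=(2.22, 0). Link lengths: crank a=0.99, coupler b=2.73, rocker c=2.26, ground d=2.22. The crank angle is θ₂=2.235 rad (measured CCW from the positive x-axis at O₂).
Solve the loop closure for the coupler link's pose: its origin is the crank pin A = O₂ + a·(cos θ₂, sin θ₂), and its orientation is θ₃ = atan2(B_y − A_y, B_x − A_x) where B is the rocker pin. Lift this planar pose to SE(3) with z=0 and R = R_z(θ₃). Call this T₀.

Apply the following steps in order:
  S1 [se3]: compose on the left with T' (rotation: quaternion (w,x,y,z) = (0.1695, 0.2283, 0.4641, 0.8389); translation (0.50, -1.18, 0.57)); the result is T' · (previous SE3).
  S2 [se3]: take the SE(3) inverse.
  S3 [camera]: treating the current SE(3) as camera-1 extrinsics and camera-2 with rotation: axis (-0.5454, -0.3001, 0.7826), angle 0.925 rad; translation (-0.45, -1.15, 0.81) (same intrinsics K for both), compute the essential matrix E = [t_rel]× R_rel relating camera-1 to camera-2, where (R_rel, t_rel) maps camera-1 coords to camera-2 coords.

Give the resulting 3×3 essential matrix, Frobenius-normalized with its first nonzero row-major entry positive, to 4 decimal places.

matrix = [0.0069 -0.2799 -0.6223; -0.6260 0.0835 -0.1308; -0.2958 0.1232 0.1254]

source (fourbar_fk): coupler pose = R=[0.8531 -0.5217 0.0000; 0.5217 0.8531 0.0000; 0.0000 0.0000 1.0000], t=(-0.6103, 0.7795, 0.0000)
after S1 (compose_se3): R=[-0.7530 0.3755 0.5404; 0.1564 -0.6955 0.7013; 0.6392 0.6126 0.4650], t=(0.9551, -1.8818, 1.0996)
after S2 (invert_se3): R=[-0.7530 0.1564 0.6392; 0.3755 -0.6955 0.6126; 0.5404 0.7013 0.4650], t=(0.3107, -2.3410, 0.2923)
after S3 (essential): [0.0069 -0.2799 -0.6223; -0.6260 0.0835 -0.1308; -0.2958 0.1232 0.1254]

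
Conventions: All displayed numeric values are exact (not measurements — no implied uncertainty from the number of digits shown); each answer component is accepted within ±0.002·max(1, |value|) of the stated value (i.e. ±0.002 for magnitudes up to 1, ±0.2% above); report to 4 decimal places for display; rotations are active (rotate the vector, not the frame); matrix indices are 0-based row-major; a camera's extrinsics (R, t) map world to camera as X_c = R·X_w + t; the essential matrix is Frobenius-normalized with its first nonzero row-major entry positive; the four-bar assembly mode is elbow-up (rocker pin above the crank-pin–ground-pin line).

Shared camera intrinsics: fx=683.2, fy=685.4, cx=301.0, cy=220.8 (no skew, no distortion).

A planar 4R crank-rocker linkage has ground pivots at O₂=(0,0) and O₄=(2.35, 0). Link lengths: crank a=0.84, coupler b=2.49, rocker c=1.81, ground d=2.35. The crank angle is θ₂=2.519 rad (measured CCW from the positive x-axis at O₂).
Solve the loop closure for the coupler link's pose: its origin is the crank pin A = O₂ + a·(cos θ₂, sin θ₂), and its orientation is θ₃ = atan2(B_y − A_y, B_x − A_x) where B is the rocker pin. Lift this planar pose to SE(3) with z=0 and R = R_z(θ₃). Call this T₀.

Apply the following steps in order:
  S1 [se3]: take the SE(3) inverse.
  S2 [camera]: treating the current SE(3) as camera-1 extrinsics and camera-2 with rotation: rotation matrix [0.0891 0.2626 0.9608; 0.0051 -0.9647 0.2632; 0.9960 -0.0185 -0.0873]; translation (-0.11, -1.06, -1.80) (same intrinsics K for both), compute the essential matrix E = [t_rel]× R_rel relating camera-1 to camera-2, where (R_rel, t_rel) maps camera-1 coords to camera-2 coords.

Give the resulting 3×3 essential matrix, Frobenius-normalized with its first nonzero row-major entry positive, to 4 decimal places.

matrix = [0.5868 0.3453 -0.1908; 0.1104 0.1214 0.5790; -0.0781 -0.0808 -0.3541]

source (fourbar_fk): coupler pose = R=[0.8916 -0.4529 0.0000; 0.4529 0.8916 0.0000; 0.0000 0.0000 1.0000], t=(-0.6824, 0.4898, 0.0000)
after S1 (invert_se3): R=[0.8916 0.4529 0.0000; -0.4529 0.8916 0.0000; 0.0000 0.0000 1.0000], t=(0.3866, -0.7458, 0.0000)
after S2 (essential): [0.5868 0.3453 -0.1908; 0.1104 0.1214 0.5790; -0.0781 -0.0808 -0.3541]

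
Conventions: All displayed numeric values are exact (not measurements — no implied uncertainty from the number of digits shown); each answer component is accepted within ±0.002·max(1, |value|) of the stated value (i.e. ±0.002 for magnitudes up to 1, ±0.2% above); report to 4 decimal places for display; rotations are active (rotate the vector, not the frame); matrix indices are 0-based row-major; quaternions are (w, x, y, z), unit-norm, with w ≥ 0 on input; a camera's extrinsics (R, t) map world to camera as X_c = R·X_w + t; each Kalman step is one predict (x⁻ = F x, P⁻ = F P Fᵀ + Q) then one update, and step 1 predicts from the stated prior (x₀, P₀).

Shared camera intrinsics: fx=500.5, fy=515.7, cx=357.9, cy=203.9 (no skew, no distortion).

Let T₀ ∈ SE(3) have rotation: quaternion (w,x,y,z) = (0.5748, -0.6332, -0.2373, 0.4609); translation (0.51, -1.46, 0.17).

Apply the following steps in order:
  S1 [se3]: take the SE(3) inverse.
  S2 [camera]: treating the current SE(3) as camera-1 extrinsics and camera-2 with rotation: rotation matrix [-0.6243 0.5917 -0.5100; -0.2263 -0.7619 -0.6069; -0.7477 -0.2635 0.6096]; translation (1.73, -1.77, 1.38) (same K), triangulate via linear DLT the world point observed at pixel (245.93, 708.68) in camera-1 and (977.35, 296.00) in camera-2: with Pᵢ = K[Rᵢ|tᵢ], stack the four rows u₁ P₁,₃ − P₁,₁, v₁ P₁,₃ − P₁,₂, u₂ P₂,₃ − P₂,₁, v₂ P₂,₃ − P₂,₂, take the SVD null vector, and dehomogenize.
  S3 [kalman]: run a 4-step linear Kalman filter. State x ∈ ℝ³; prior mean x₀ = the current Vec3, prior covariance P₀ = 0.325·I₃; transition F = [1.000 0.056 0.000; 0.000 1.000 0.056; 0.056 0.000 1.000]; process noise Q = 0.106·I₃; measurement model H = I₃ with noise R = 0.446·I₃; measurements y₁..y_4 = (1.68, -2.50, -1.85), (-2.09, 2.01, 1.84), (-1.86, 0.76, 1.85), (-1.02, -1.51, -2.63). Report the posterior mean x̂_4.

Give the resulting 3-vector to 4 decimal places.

after S1 (invert_se3): R=[0.4626 0.8303 -0.3109; -0.2293 -0.2266 -0.9466; -0.8564 0.5091 0.0856], t=(1.0292, -0.0530, 1.1656)
after S2 (triangulate): (-1.7842, -1.2633, -1.3243)
after S3 (kf_track): (-1.2301, -0.5125, -0.7023)

result = (-1.2301, -0.5125, -0.7023)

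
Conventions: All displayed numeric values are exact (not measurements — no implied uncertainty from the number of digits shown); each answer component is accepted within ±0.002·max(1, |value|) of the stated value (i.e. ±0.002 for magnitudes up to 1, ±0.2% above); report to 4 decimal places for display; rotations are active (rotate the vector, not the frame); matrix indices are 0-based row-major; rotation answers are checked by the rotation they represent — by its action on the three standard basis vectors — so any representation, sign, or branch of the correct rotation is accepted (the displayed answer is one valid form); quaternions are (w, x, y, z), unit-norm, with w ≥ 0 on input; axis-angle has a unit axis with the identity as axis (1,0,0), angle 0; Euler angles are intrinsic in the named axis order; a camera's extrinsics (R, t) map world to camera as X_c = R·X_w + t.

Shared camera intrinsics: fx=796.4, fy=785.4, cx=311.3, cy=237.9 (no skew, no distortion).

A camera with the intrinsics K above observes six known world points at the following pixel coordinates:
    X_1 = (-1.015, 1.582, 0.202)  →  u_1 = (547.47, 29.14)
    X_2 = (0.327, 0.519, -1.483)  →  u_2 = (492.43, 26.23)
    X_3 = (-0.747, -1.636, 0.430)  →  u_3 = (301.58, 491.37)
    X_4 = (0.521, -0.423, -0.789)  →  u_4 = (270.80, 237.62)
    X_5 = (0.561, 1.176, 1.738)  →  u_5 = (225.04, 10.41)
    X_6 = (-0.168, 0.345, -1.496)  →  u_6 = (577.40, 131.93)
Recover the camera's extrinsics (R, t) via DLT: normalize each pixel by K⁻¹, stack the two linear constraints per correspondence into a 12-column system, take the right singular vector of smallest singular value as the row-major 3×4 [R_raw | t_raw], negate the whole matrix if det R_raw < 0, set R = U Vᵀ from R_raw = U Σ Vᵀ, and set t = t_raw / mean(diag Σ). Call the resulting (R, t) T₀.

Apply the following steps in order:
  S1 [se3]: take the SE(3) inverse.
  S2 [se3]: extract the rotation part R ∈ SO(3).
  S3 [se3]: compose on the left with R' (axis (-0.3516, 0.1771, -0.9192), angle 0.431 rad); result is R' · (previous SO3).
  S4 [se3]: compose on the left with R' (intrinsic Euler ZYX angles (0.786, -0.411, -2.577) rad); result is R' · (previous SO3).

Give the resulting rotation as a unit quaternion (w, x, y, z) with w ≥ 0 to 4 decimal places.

rotation (quat) = (0.0898, -0.7321, 0.6702, 0.0821)

source (pnp_recover): camera pose = R=[-0.8335 0.3769 -0.4041; -0.3854 -0.9206 -0.0636; -0.3960 0.1027 0.9125], t=(0.1100, -0.2400, 4.2100)
after S1 (invert_se3): R=[-0.8335 -0.3854 -0.3960; 0.3769 -0.9206 0.1027; -0.4041 -0.0636 0.9125], t=(1.6664, -0.6947, -3.8124)
after S2 (rot_of_se3): [-0.8335 -0.3854 -0.3960; 0.3769 -0.9206 0.1027; -0.4041 -0.0636 0.9125]
after S3 (compose_so3): [-0.6659 -0.7094 -0.2309; 0.6149 -0.6972 0.3684; -0.4223 0.1033 0.9005]
after S4 (compose_so3): [0.0882 -0.9961 0.0001; -0.9666 -0.0856 0.2416; -0.2406 -0.0214 -0.9704]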